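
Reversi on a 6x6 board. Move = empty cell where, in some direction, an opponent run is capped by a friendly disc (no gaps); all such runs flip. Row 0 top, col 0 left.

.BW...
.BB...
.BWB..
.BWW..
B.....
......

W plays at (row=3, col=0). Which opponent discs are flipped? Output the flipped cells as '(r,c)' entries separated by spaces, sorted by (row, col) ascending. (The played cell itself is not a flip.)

Answer: (3,1)

Derivation:
Dir NW: edge -> no flip
Dir N: first cell '.' (not opp) -> no flip
Dir NE: opp run (2,1) (1,2), next='.' -> no flip
Dir W: edge -> no flip
Dir E: opp run (3,1) capped by W -> flip
Dir SW: edge -> no flip
Dir S: opp run (4,0), next='.' -> no flip
Dir SE: first cell '.' (not opp) -> no flip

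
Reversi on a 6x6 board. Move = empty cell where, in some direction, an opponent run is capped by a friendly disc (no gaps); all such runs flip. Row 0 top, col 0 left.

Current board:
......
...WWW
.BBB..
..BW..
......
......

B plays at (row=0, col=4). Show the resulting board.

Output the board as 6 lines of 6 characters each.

Place B at (0,4); scan 8 dirs for brackets.
Dir NW: edge -> no flip
Dir N: edge -> no flip
Dir NE: edge -> no flip
Dir W: first cell '.' (not opp) -> no flip
Dir E: first cell '.' (not opp) -> no flip
Dir SW: opp run (1,3) capped by B -> flip
Dir S: opp run (1,4), next='.' -> no flip
Dir SE: opp run (1,5), next=edge -> no flip
All flips: (1,3)

Answer: ....B.
...BWW
.BBB..
..BW..
......
......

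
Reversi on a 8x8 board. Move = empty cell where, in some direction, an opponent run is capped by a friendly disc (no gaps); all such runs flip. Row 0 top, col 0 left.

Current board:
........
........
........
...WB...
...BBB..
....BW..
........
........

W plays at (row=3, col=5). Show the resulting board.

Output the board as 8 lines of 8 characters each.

Place W at (3,5); scan 8 dirs for brackets.
Dir NW: first cell '.' (not opp) -> no flip
Dir N: first cell '.' (not opp) -> no flip
Dir NE: first cell '.' (not opp) -> no flip
Dir W: opp run (3,4) capped by W -> flip
Dir E: first cell '.' (not opp) -> no flip
Dir SW: opp run (4,4), next='.' -> no flip
Dir S: opp run (4,5) capped by W -> flip
Dir SE: first cell '.' (not opp) -> no flip
All flips: (3,4) (4,5)

Answer: ........
........
........
...WWW..
...BBW..
....BW..
........
........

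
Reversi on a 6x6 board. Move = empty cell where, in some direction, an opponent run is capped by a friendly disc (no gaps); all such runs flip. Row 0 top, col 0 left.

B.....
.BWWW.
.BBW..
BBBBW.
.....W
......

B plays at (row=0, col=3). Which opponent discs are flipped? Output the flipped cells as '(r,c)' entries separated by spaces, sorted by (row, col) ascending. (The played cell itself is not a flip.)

Dir NW: edge -> no flip
Dir N: edge -> no flip
Dir NE: edge -> no flip
Dir W: first cell '.' (not opp) -> no flip
Dir E: first cell '.' (not opp) -> no flip
Dir SW: opp run (1,2) capped by B -> flip
Dir S: opp run (1,3) (2,3) capped by B -> flip
Dir SE: opp run (1,4), next='.' -> no flip

Answer: (1,2) (1,3) (2,3)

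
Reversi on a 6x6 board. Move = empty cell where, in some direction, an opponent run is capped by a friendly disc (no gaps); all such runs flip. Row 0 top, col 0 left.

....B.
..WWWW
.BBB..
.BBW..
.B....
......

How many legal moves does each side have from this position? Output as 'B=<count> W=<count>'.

-- B to move --
(0,1): flips 1 -> legal
(0,2): flips 1 -> legal
(0,3): flips 2 -> legal
(0,5): flips 1 -> legal
(1,1): no bracket -> illegal
(2,4): flips 1 -> legal
(2,5): no bracket -> illegal
(3,4): flips 1 -> legal
(4,2): no bracket -> illegal
(4,3): flips 1 -> legal
(4,4): flips 1 -> legal
B mobility = 8
-- W to move --
(0,3): no bracket -> illegal
(0,5): no bracket -> illegal
(1,0): no bracket -> illegal
(1,1): flips 1 -> legal
(2,0): no bracket -> illegal
(2,4): no bracket -> illegal
(3,0): flips 3 -> legal
(3,4): flips 1 -> legal
(4,0): flips 2 -> legal
(4,2): flips 2 -> legal
(4,3): no bracket -> illegal
(5,0): flips 3 -> legal
(5,1): no bracket -> illegal
(5,2): no bracket -> illegal
W mobility = 6

Answer: B=8 W=6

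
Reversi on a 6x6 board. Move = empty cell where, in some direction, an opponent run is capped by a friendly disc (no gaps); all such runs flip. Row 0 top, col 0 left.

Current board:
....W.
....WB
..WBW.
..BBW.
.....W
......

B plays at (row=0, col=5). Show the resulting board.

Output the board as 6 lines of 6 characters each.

Place B at (0,5); scan 8 dirs for brackets.
Dir NW: edge -> no flip
Dir N: edge -> no flip
Dir NE: edge -> no flip
Dir W: opp run (0,4), next='.' -> no flip
Dir E: edge -> no flip
Dir SW: opp run (1,4) capped by B -> flip
Dir S: first cell 'B' (not opp) -> no flip
Dir SE: edge -> no flip
All flips: (1,4)

Answer: ....WB
....BB
..WBW.
..BBW.
.....W
......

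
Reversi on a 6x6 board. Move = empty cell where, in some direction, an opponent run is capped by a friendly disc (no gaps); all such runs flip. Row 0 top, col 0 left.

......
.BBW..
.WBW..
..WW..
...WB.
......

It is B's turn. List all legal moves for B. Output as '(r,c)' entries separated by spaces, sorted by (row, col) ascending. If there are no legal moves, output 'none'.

(0,2): no bracket -> illegal
(0,3): no bracket -> illegal
(0,4): flips 1 -> legal
(1,0): no bracket -> illegal
(1,4): flips 1 -> legal
(2,0): flips 1 -> legal
(2,4): flips 1 -> legal
(3,0): flips 1 -> legal
(3,1): flips 1 -> legal
(3,4): flips 1 -> legal
(4,1): no bracket -> illegal
(4,2): flips 2 -> legal
(5,2): no bracket -> illegal
(5,3): no bracket -> illegal
(5,4): no bracket -> illegal

Answer: (0,4) (1,4) (2,0) (2,4) (3,0) (3,1) (3,4) (4,2)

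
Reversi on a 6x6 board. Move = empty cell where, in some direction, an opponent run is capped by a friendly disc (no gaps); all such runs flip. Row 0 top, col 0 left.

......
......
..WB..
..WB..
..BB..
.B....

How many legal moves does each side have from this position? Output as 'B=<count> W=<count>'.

-- B to move --
(1,1): flips 1 -> legal
(1,2): flips 2 -> legal
(1,3): no bracket -> illegal
(2,1): flips 2 -> legal
(3,1): flips 1 -> legal
(4,1): flips 1 -> legal
B mobility = 5
-- W to move --
(1,2): no bracket -> illegal
(1,3): no bracket -> illegal
(1,4): flips 1 -> legal
(2,4): flips 1 -> legal
(3,1): no bracket -> illegal
(3,4): flips 1 -> legal
(4,0): no bracket -> illegal
(4,1): no bracket -> illegal
(4,4): flips 1 -> legal
(5,0): no bracket -> illegal
(5,2): flips 1 -> legal
(5,3): no bracket -> illegal
(5,4): flips 1 -> legal
W mobility = 6

Answer: B=5 W=6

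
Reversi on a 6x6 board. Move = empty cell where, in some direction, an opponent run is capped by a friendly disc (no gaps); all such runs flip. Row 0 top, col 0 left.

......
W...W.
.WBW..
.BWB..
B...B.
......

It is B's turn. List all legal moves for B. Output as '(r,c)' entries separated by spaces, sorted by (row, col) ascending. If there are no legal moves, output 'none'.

Answer: (1,1) (1,3) (2,0) (2,4) (4,2)

Derivation:
(0,0): no bracket -> illegal
(0,1): no bracket -> illegal
(0,3): no bracket -> illegal
(0,4): no bracket -> illegal
(0,5): no bracket -> illegal
(1,1): flips 1 -> legal
(1,2): no bracket -> illegal
(1,3): flips 1 -> legal
(1,5): no bracket -> illegal
(2,0): flips 1 -> legal
(2,4): flips 1 -> legal
(2,5): no bracket -> illegal
(3,0): no bracket -> illegal
(3,4): no bracket -> illegal
(4,1): no bracket -> illegal
(4,2): flips 1 -> legal
(4,3): no bracket -> illegal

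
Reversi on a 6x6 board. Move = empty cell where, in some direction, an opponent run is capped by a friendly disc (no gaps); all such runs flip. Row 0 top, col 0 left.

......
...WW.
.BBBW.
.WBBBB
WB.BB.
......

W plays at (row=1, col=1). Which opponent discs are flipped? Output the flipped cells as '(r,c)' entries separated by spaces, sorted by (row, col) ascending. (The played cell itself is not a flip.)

Dir NW: first cell '.' (not opp) -> no flip
Dir N: first cell '.' (not opp) -> no flip
Dir NE: first cell '.' (not opp) -> no flip
Dir W: first cell '.' (not opp) -> no flip
Dir E: first cell '.' (not opp) -> no flip
Dir SW: first cell '.' (not opp) -> no flip
Dir S: opp run (2,1) capped by W -> flip
Dir SE: opp run (2,2) (3,3) (4,4), next='.' -> no flip

Answer: (2,1)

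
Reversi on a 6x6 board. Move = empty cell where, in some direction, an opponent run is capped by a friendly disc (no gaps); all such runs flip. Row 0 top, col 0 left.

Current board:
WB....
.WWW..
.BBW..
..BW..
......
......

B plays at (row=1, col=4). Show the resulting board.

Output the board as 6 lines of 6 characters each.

Answer: WB....
.WWWB.
.BBB..
..BW..
......
......

Derivation:
Place B at (1,4); scan 8 dirs for brackets.
Dir NW: first cell '.' (not opp) -> no flip
Dir N: first cell '.' (not opp) -> no flip
Dir NE: first cell '.' (not opp) -> no flip
Dir W: opp run (1,3) (1,2) (1,1), next='.' -> no flip
Dir E: first cell '.' (not opp) -> no flip
Dir SW: opp run (2,3) capped by B -> flip
Dir S: first cell '.' (not opp) -> no flip
Dir SE: first cell '.' (not opp) -> no flip
All flips: (2,3)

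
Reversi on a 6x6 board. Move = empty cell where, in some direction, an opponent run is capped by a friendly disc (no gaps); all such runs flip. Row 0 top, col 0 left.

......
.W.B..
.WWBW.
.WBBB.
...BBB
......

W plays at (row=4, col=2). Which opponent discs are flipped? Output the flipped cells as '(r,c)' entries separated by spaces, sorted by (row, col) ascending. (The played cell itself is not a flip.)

Dir NW: first cell 'W' (not opp) -> no flip
Dir N: opp run (3,2) capped by W -> flip
Dir NE: opp run (3,3) capped by W -> flip
Dir W: first cell '.' (not opp) -> no flip
Dir E: opp run (4,3) (4,4) (4,5), next=edge -> no flip
Dir SW: first cell '.' (not opp) -> no flip
Dir S: first cell '.' (not opp) -> no flip
Dir SE: first cell '.' (not opp) -> no flip

Answer: (3,2) (3,3)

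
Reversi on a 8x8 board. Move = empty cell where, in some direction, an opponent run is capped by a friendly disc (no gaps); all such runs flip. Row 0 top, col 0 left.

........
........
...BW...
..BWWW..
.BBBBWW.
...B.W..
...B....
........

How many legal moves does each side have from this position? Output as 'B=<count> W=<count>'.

-- B to move --
(1,3): no bracket -> illegal
(1,4): flips 2 -> legal
(1,5): flips 2 -> legal
(2,2): flips 1 -> legal
(2,5): flips 2 -> legal
(2,6): flips 1 -> legal
(3,6): flips 3 -> legal
(3,7): no bracket -> illegal
(4,7): flips 2 -> legal
(5,4): no bracket -> illegal
(5,6): flips 2 -> legal
(5,7): no bracket -> illegal
(6,4): no bracket -> illegal
(6,5): no bracket -> illegal
(6,6): flips 1 -> legal
B mobility = 9
-- W to move --
(1,2): flips 1 -> legal
(1,3): flips 1 -> legal
(1,4): no bracket -> illegal
(2,1): no bracket -> illegal
(2,2): flips 1 -> legal
(3,0): no bracket -> illegal
(3,1): flips 1 -> legal
(4,0): flips 4 -> legal
(5,0): no bracket -> illegal
(5,1): flips 1 -> legal
(5,2): flips 1 -> legal
(5,4): flips 1 -> legal
(6,2): flips 2 -> legal
(6,4): no bracket -> illegal
(7,2): no bracket -> illegal
(7,3): flips 3 -> legal
(7,4): no bracket -> illegal
W mobility = 10

Answer: B=9 W=10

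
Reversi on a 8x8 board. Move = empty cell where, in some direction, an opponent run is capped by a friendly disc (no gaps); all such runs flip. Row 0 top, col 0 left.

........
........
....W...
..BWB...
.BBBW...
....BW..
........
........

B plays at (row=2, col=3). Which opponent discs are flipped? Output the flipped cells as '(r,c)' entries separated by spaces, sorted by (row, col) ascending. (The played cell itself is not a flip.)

Dir NW: first cell '.' (not opp) -> no flip
Dir N: first cell '.' (not opp) -> no flip
Dir NE: first cell '.' (not opp) -> no flip
Dir W: first cell '.' (not opp) -> no flip
Dir E: opp run (2,4), next='.' -> no flip
Dir SW: first cell 'B' (not opp) -> no flip
Dir S: opp run (3,3) capped by B -> flip
Dir SE: first cell 'B' (not opp) -> no flip

Answer: (3,3)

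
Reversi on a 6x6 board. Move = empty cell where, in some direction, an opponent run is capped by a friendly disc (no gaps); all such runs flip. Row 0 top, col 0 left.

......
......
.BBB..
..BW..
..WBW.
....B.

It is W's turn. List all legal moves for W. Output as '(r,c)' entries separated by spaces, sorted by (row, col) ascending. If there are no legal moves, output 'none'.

Answer: (1,1) (1,2) (1,3) (3,1) (5,3)

Derivation:
(1,0): no bracket -> illegal
(1,1): flips 1 -> legal
(1,2): flips 2 -> legal
(1,3): flips 1 -> legal
(1,4): no bracket -> illegal
(2,0): no bracket -> illegal
(2,4): no bracket -> illegal
(3,0): no bracket -> illegal
(3,1): flips 1 -> legal
(3,4): no bracket -> illegal
(4,1): no bracket -> illegal
(4,5): no bracket -> illegal
(5,2): no bracket -> illegal
(5,3): flips 1 -> legal
(5,5): no bracket -> illegal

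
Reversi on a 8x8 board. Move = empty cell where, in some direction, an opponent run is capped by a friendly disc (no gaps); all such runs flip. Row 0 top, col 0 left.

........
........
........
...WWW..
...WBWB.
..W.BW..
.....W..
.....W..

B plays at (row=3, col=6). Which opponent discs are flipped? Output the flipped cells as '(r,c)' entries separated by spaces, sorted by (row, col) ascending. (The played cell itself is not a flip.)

Answer: (4,5)

Derivation:
Dir NW: first cell '.' (not opp) -> no flip
Dir N: first cell '.' (not opp) -> no flip
Dir NE: first cell '.' (not opp) -> no flip
Dir W: opp run (3,5) (3,4) (3,3), next='.' -> no flip
Dir E: first cell '.' (not opp) -> no flip
Dir SW: opp run (4,5) capped by B -> flip
Dir S: first cell 'B' (not opp) -> no flip
Dir SE: first cell '.' (not opp) -> no flip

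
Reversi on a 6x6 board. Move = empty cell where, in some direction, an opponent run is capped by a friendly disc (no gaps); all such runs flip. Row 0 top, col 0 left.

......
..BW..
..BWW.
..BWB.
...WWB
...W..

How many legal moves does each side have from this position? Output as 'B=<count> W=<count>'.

-- B to move --
(0,2): no bracket -> illegal
(0,3): no bracket -> illegal
(0,4): flips 1 -> legal
(1,4): flips 3 -> legal
(1,5): no bracket -> illegal
(2,5): flips 2 -> legal
(3,5): no bracket -> illegal
(4,2): flips 2 -> legal
(5,2): flips 1 -> legal
(5,4): flips 2 -> legal
(5,5): flips 2 -> legal
B mobility = 7
-- W to move --
(0,1): flips 1 -> legal
(0,2): no bracket -> illegal
(0,3): no bracket -> illegal
(1,1): flips 2 -> legal
(2,1): flips 2 -> legal
(2,5): flips 1 -> legal
(3,1): flips 2 -> legal
(3,5): flips 1 -> legal
(4,1): flips 1 -> legal
(4,2): no bracket -> illegal
(5,4): no bracket -> illegal
(5,5): no bracket -> illegal
W mobility = 7

Answer: B=7 W=7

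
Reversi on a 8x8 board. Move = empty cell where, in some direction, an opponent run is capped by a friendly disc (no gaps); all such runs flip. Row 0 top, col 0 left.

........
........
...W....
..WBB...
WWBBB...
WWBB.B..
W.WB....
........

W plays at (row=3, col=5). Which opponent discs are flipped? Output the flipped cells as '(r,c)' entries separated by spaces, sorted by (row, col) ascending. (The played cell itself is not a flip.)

Dir NW: first cell '.' (not opp) -> no flip
Dir N: first cell '.' (not opp) -> no flip
Dir NE: first cell '.' (not opp) -> no flip
Dir W: opp run (3,4) (3,3) capped by W -> flip
Dir E: first cell '.' (not opp) -> no flip
Dir SW: opp run (4,4) (5,3) capped by W -> flip
Dir S: first cell '.' (not opp) -> no flip
Dir SE: first cell '.' (not opp) -> no flip

Answer: (3,3) (3,4) (4,4) (5,3)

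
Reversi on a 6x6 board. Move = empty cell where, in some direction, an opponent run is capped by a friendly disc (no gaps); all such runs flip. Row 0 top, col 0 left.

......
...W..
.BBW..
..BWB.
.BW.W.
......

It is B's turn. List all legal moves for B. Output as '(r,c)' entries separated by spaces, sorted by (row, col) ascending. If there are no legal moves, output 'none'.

Answer: (0,4) (1,2) (1,4) (2,4) (4,3) (5,2) (5,4) (5,5)

Derivation:
(0,2): no bracket -> illegal
(0,3): no bracket -> illegal
(0,4): flips 1 -> legal
(1,2): flips 1 -> legal
(1,4): flips 1 -> legal
(2,4): flips 1 -> legal
(3,1): no bracket -> illegal
(3,5): no bracket -> illegal
(4,3): flips 1 -> legal
(4,5): no bracket -> illegal
(5,1): no bracket -> illegal
(5,2): flips 1 -> legal
(5,3): no bracket -> illegal
(5,4): flips 1 -> legal
(5,5): flips 2 -> legal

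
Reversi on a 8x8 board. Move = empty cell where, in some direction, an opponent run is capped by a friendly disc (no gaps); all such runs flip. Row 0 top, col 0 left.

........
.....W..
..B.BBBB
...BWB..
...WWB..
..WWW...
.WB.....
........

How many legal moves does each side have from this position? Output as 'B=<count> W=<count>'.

-- B to move --
(0,4): flips 1 -> legal
(0,5): flips 1 -> legal
(0,6): flips 1 -> legal
(1,4): no bracket -> illegal
(1,6): no bracket -> illegal
(2,3): flips 1 -> legal
(3,2): no bracket -> illegal
(4,1): no bracket -> illegal
(4,2): flips 3 -> legal
(5,0): no bracket -> illegal
(5,1): no bracket -> illegal
(5,5): flips 1 -> legal
(6,0): flips 1 -> legal
(6,3): flips 3 -> legal
(6,4): flips 3 -> legal
(6,5): no bracket -> illegal
(7,0): flips 4 -> legal
(7,1): no bracket -> illegal
(7,2): no bracket -> illegal
B mobility = 10
-- W to move --
(1,1): flips 2 -> legal
(1,2): no bracket -> illegal
(1,3): no bracket -> illegal
(1,4): flips 1 -> legal
(1,6): flips 1 -> legal
(1,7): flips 2 -> legal
(2,1): no bracket -> illegal
(2,3): flips 1 -> legal
(3,1): no bracket -> illegal
(3,2): flips 1 -> legal
(3,6): flips 2 -> legal
(3,7): flips 1 -> legal
(4,2): flips 2 -> legal
(4,6): flips 1 -> legal
(5,1): no bracket -> illegal
(5,5): flips 3 -> legal
(5,6): flips 1 -> legal
(6,3): flips 1 -> legal
(7,1): flips 1 -> legal
(7,2): flips 1 -> legal
(7,3): no bracket -> illegal
W mobility = 15

Answer: B=10 W=15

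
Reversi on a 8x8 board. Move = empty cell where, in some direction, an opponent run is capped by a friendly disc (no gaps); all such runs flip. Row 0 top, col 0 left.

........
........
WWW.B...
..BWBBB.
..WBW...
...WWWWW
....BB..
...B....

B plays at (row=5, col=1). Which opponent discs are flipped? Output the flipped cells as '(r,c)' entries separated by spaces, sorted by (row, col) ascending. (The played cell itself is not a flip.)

Dir NW: first cell '.' (not opp) -> no flip
Dir N: first cell '.' (not opp) -> no flip
Dir NE: opp run (4,2) (3,3) capped by B -> flip
Dir W: first cell '.' (not opp) -> no flip
Dir E: first cell '.' (not opp) -> no flip
Dir SW: first cell '.' (not opp) -> no flip
Dir S: first cell '.' (not opp) -> no flip
Dir SE: first cell '.' (not opp) -> no flip

Answer: (3,3) (4,2)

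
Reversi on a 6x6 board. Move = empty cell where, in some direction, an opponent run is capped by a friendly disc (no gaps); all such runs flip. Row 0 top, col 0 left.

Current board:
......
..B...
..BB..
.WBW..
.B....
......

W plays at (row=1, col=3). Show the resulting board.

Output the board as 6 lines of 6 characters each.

Place W at (1,3); scan 8 dirs for brackets.
Dir NW: first cell '.' (not opp) -> no flip
Dir N: first cell '.' (not opp) -> no flip
Dir NE: first cell '.' (not opp) -> no flip
Dir W: opp run (1,2), next='.' -> no flip
Dir E: first cell '.' (not opp) -> no flip
Dir SW: opp run (2,2) capped by W -> flip
Dir S: opp run (2,3) capped by W -> flip
Dir SE: first cell '.' (not opp) -> no flip
All flips: (2,2) (2,3)

Answer: ......
..BW..
..WW..
.WBW..
.B....
......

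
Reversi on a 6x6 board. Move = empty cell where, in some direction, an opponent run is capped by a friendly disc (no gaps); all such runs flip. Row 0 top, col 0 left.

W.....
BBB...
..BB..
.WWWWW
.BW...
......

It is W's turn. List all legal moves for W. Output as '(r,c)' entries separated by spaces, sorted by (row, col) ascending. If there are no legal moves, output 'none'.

(0,1): flips 2 -> legal
(0,2): flips 2 -> legal
(0,3): no bracket -> illegal
(1,3): flips 2 -> legal
(1,4): flips 1 -> legal
(2,0): flips 1 -> legal
(2,1): no bracket -> illegal
(2,4): no bracket -> illegal
(3,0): no bracket -> illegal
(4,0): flips 1 -> legal
(5,0): flips 1 -> legal
(5,1): flips 1 -> legal
(5,2): no bracket -> illegal

Answer: (0,1) (0,2) (1,3) (1,4) (2,0) (4,0) (5,0) (5,1)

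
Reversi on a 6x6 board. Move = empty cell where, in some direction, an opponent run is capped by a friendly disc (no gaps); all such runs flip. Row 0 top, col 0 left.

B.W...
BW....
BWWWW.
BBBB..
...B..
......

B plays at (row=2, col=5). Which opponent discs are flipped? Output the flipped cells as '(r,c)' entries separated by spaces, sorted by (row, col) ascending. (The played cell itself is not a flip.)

Dir NW: first cell '.' (not opp) -> no flip
Dir N: first cell '.' (not opp) -> no flip
Dir NE: edge -> no flip
Dir W: opp run (2,4) (2,3) (2,2) (2,1) capped by B -> flip
Dir E: edge -> no flip
Dir SW: first cell '.' (not opp) -> no flip
Dir S: first cell '.' (not opp) -> no flip
Dir SE: edge -> no flip

Answer: (2,1) (2,2) (2,3) (2,4)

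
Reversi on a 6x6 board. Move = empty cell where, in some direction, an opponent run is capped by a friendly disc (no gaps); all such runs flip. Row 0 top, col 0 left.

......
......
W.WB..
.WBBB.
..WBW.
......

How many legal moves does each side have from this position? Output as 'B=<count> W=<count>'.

Answer: B=10 W=2

Derivation:
-- B to move --
(1,0): no bracket -> illegal
(1,1): flips 1 -> legal
(1,2): flips 1 -> legal
(1,3): no bracket -> illegal
(2,1): flips 1 -> legal
(3,0): flips 1 -> legal
(3,5): no bracket -> illegal
(4,0): no bracket -> illegal
(4,1): flips 1 -> legal
(4,5): flips 1 -> legal
(5,1): flips 1 -> legal
(5,2): flips 1 -> legal
(5,3): no bracket -> illegal
(5,4): flips 1 -> legal
(5,5): flips 1 -> legal
B mobility = 10
-- W to move --
(1,2): no bracket -> illegal
(1,3): no bracket -> illegal
(1,4): no bracket -> illegal
(2,1): no bracket -> illegal
(2,4): flips 3 -> legal
(2,5): no bracket -> illegal
(3,5): flips 3 -> legal
(4,1): no bracket -> illegal
(4,5): no bracket -> illegal
(5,2): no bracket -> illegal
(5,3): no bracket -> illegal
(5,4): no bracket -> illegal
W mobility = 2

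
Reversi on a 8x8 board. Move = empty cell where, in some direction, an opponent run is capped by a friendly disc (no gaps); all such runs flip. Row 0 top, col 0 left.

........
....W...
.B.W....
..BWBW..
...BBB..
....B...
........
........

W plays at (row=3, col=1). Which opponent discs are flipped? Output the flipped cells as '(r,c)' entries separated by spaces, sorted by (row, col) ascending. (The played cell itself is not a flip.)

Answer: (3,2)

Derivation:
Dir NW: first cell '.' (not opp) -> no flip
Dir N: opp run (2,1), next='.' -> no flip
Dir NE: first cell '.' (not opp) -> no flip
Dir W: first cell '.' (not opp) -> no flip
Dir E: opp run (3,2) capped by W -> flip
Dir SW: first cell '.' (not opp) -> no flip
Dir S: first cell '.' (not opp) -> no flip
Dir SE: first cell '.' (not opp) -> no flip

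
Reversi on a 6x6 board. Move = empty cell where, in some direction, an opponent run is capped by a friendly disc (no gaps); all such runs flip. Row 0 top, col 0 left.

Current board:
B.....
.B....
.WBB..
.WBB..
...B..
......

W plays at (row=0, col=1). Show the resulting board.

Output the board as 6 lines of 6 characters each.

Place W at (0,1); scan 8 dirs for brackets.
Dir NW: edge -> no flip
Dir N: edge -> no flip
Dir NE: edge -> no flip
Dir W: opp run (0,0), next=edge -> no flip
Dir E: first cell '.' (not opp) -> no flip
Dir SW: first cell '.' (not opp) -> no flip
Dir S: opp run (1,1) capped by W -> flip
Dir SE: first cell '.' (not opp) -> no flip
All flips: (1,1)

Answer: BW....
.W....
.WBB..
.WBB..
...B..
......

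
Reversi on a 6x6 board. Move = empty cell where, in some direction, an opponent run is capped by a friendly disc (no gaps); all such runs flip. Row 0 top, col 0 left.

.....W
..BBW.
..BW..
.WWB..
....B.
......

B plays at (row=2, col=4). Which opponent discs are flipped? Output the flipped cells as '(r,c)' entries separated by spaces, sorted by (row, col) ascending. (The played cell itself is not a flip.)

Dir NW: first cell 'B' (not opp) -> no flip
Dir N: opp run (1,4), next='.' -> no flip
Dir NE: first cell '.' (not opp) -> no flip
Dir W: opp run (2,3) capped by B -> flip
Dir E: first cell '.' (not opp) -> no flip
Dir SW: first cell 'B' (not opp) -> no flip
Dir S: first cell '.' (not opp) -> no flip
Dir SE: first cell '.' (not opp) -> no flip

Answer: (2,3)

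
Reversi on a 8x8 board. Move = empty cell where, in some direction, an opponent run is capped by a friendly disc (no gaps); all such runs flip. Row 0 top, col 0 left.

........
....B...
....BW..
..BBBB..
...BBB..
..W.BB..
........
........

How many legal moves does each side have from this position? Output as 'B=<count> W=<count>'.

Answer: B=5 W=3

Derivation:
-- B to move --
(1,5): flips 1 -> legal
(1,6): flips 1 -> legal
(2,6): flips 1 -> legal
(3,6): flips 1 -> legal
(4,1): no bracket -> illegal
(4,2): no bracket -> illegal
(5,1): no bracket -> illegal
(5,3): no bracket -> illegal
(6,1): flips 1 -> legal
(6,2): no bracket -> illegal
(6,3): no bracket -> illegal
B mobility = 5
-- W to move --
(0,3): flips 1 -> legal
(0,4): no bracket -> illegal
(0,5): no bracket -> illegal
(1,3): no bracket -> illegal
(1,5): no bracket -> illegal
(2,1): no bracket -> illegal
(2,2): no bracket -> illegal
(2,3): flips 1 -> legal
(2,6): no bracket -> illegal
(3,1): no bracket -> illegal
(3,6): no bracket -> illegal
(4,1): no bracket -> illegal
(4,2): no bracket -> illegal
(4,6): no bracket -> illegal
(5,3): no bracket -> illegal
(5,6): no bracket -> illegal
(6,3): no bracket -> illegal
(6,4): no bracket -> illegal
(6,5): flips 3 -> legal
(6,6): no bracket -> illegal
W mobility = 3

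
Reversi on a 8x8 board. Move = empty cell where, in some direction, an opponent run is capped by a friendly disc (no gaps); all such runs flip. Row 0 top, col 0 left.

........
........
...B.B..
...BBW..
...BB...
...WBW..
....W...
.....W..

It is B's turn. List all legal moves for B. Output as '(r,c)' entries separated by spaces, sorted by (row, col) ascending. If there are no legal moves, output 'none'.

(2,4): no bracket -> illegal
(2,6): flips 1 -> legal
(3,6): flips 1 -> legal
(4,2): no bracket -> illegal
(4,5): flips 1 -> legal
(4,6): no bracket -> illegal
(5,2): flips 1 -> legal
(5,6): flips 1 -> legal
(6,2): flips 1 -> legal
(6,3): flips 1 -> legal
(6,5): no bracket -> illegal
(6,6): flips 1 -> legal
(7,3): no bracket -> illegal
(7,4): flips 1 -> legal
(7,6): no bracket -> illegal

Answer: (2,6) (3,6) (4,5) (5,2) (5,6) (6,2) (6,3) (6,6) (7,4)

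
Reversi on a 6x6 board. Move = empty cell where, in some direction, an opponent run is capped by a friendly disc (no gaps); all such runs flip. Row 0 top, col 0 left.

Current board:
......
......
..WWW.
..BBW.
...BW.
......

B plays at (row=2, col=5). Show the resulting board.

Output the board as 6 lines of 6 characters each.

Answer: ......
......
..WWWB
..BBB.
...BW.
......

Derivation:
Place B at (2,5); scan 8 dirs for brackets.
Dir NW: first cell '.' (not opp) -> no flip
Dir N: first cell '.' (not opp) -> no flip
Dir NE: edge -> no flip
Dir W: opp run (2,4) (2,3) (2,2), next='.' -> no flip
Dir E: edge -> no flip
Dir SW: opp run (3,4) capped by B -> flip
Dir S: first cell '.' (not opp) -> no flip
Dir SE: edge -> no flip
All flips: (3,4)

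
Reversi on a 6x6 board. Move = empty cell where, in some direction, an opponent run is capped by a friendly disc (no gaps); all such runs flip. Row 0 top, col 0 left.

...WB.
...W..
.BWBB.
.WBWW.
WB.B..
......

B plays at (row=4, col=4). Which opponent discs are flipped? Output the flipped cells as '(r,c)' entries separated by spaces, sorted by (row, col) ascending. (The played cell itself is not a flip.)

Dir NW: opp run (3,3) (2,2), next='.' -> no flip
Dir N: opp run (3,4) capped by B -> flip
Dir NE: first cell '.' (not opp) -> no flip
Dir W: first cell 'B' (not opp) -> no flip
Dir E: first cell '.' (not opp) -> no flip
Dir SW: first cell '.' (not opp) -> no flip
Dir S: first cell '.' (not opp) -> no flip
Dir SE: first cell '.' (not opp) -> no flip

Answer: (3,4)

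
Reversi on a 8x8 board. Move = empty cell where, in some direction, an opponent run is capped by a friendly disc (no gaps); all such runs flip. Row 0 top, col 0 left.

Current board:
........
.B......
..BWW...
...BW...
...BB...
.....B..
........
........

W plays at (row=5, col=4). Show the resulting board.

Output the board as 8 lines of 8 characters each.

Answer: ........
.B......
..BWW...
...BW...
...BW...
....WB..
........
........

Derivation:
Place W at (5,4); scan 8 dirs for brackets.
Dir NW: opp run (4,3), next='.' -> no flip
Dir N: opp run (4,4) capped by W -> flip
Dir NE: first cell '.' (not opp) -> no flip
Dir W: first cell '.' (not opp) -> no flip
Dir E: opp run (5,5), next='.' -> no flip
Dir SW: first cell '.' (not opp) -> no flip
Dir S: first cell '.' (not opp) -> no flip
Dir SE: first cell '.' (not opp) -> no flip
All flips: (4,4)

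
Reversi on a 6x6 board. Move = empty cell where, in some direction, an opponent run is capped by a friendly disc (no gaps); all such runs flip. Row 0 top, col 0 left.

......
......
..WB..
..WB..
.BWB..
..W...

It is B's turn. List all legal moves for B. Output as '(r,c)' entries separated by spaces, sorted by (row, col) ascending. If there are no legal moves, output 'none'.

Answer: (1,1) (2,1) (3,1) (5,1)

Derivation:
(1,1): flips 1 -> legal
(1,2): no bracket -> illegal
(1,3): no bracket -> illegal
(2,1): flips 2 -> legal
(3,1): flips 1 -> legal
(5,1): flips 1 -> legal
(5,3): no bracket -> illegal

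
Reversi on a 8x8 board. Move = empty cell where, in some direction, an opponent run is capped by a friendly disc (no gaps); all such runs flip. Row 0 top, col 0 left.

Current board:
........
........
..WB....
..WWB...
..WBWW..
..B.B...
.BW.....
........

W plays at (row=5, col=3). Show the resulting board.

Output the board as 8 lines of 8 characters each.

Place W at (5,3); scan 8 dirs for brackets.
Dir NW: first cell 'W' (not opp) -> no flip
Dir N: opp run (4,3) capped by W -> flip
Dir NE: first cell 'W' (not opp) -> no flip
Dir W: opp run (5,2), next='.' -> no flip
Dir E: opp run (5,4), next='.' -> no flip
Dir SW: first cell 'W' (not opp) -> no flip
Dir S: first cell '.' (not opp) -> no flip
Dir SE: first cell '.' (not opp) -> no flip
All flips: (4,3)

Answer: ........
........
..WB....
..WWB...
..WWWW..
..BWB...
.BW.....
........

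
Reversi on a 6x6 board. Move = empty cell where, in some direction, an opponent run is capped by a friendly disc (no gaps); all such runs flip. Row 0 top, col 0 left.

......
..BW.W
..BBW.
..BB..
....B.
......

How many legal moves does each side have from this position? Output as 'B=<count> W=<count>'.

Answer: B=4 W=5

Derivation:
-- B to move --
(0,2): no bracket -> illegal
(0,3): flips 1 -> legal
(0,4): flips 1 -> legal
(0,5): no bracket -> illegal
(1,4): flips 1 -> legal
(2,5): flips 1 -> legal
(3,4): no bracket -> illegal
(3,5): no bracket -> illegal
B mobility = 4
-- W to move --
(0,1): no bracket -> illegal
(0,2): no bracket -> illegal
(0,3): no bracket -> illegal
(1,1): flips 1 -> legal
(1,4): no bracket -> illegal
(2,1): flips 2 -> legal
(3,1): flips 1 -> legal
(3,4): no bracket -> illegal
(3,5): no bracket -> illegal
(4,1): no bracket -> illegal
(4,2): flips 1 -> legal
(4,3): flips 2 -> legal
(4,5): no bracket -> illegal
(5,3): no bracket -> illegal
(5,4): no bracket -> illegal
(5,5): no bracket -> illegal
W mobility = 5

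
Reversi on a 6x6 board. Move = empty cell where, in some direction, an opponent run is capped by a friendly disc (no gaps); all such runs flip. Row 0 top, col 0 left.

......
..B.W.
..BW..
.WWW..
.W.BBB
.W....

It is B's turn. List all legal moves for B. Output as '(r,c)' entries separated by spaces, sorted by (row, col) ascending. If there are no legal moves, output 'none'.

Answer: (1,3) (2,1) (2,4) (3,4) (4,0) (4,2)

Derivation:
(0,3): no bracket -> illegal
(0,4): no bracket -> illegal
(0,5): no bracket -> illegal
(1,3): flips 2 -> legal
(1,5): no bracket -> illegal
(2,0): no bracket -> illegal
(2,1): flips 1 -> legal
(2,4): flips 1 -> legal
(2,5): no bracket -> illegal
(3,0): no bracket -> illegal
(3,4): flips 1 -> legal
(4,0): flips 1 -> legal
(4,2): flips 1 -> legal
(5,0): no bracket -> illegal
(5,2): no bracket -> illegal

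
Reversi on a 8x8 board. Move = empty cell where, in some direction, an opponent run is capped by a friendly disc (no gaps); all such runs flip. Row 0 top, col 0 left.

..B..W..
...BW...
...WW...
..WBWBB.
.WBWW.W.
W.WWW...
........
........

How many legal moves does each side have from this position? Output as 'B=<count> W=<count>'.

Answer: B=11 W=7

Derivation:
-- B to move --
(0,3): no bracket -> illegal
(0,4): no bracket -> illegal
(0,6): no bracket -> illegal
(1,2): no bracket -> illegal
(1,5): flips 2 -> legal
(1,6): no bracket -> illegal
(2,1): no bracket -> illegal
(2,2): flips 1 -> legal
(2,5): no bracket -> illegal
(3,0): no bracket -> illegal
(3,1): flips 1 -> legal
(3,7): no bracket -> illegal
(4,0): flips 1 -> legal
(4,5): flips 2 -> legal
(4,7): no bracket -> illegal
(5,1): no bracket -> illegal
(5,5): flips 1 -> legal
(5,6): flips 1 -> legal
(5,7): flips 1 -> legal
(6,0): no bracket -> illegal
(6,1): no bracket -> illegal
(6,2): flips 3 -> legal
(6,3): flips 2 -> legal
(6,4): flips 1 -> legal
(6,5): no bracket -> illegal
B mobility = 11
-- W to move --
(0,1): no bracket -> illegal
(0,3): flips 1 -> legal
(0,4): no bracket -> illegal
(1,1): no bracket -> illegal
(1,2): flips 1 -> legal
(2,2): flips 1 -> legal
(2,5): no bracket -> illegal
(2,6): flips 2 -> legal
(2,7): no bracket -> illegal
(3,1): flips 1 -> legal
(3,7): flips 2 -> legal
(4,5): no bracket -> illegal
(4,7): no bracket -> illegal
(5,1): flips 2 -> legal
W mobility = 7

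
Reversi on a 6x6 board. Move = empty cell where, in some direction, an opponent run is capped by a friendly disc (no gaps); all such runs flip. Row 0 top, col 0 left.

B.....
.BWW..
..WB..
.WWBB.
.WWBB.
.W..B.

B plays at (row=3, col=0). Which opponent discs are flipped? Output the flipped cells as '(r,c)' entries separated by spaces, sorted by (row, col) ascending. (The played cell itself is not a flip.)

Dir NW: edge -> no flip
Dir N: first cell '.' (not opp) -> no flip
Dir NE: first cell '.' (not opp) -> no flip
Dir W: edge -> no flip
Dir E: opp run (3,1) (3,2) capped by B -> flip
Dir SW: edge -> no flip
Dir S: first cell '.' (not opp) -> no flip
Dir SE: opp run (4,1), next='.' -> no flip

Answer: (3,1) (3,2)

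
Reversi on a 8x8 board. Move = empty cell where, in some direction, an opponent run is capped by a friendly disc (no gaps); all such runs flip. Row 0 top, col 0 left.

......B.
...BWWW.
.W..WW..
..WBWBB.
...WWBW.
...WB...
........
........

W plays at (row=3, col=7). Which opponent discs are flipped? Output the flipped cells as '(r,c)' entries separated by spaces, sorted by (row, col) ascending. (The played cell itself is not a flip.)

Dir NW: first cell '.' (not opp) -> no flip
Dir N: first cell '.' (not opp) -> no flip
Dir NE: edge -> no flip
Dir W: opp run (3,6) (3,5) capped by W -> flip
Dir E: edge -> no flip
Dir SW: first cell 'W' (not opp) -> no flip
Dir S: first cell '.' (not opp) -> no flip
Dir SE: edge -> no flip

Answer: (3,5) (3,6)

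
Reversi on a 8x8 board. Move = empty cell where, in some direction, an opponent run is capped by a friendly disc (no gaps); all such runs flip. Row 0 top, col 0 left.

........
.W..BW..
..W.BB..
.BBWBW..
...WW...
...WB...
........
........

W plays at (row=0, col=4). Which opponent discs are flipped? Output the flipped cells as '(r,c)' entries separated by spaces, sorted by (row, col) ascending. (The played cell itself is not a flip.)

Dir NW: edge -> no flip
Dir N: edge -> no flip
Dir NE: edge -> no flip
Dir W: first cell '.' (not opp) -> no flip
Dir E: first cell '.' (not opp) -> no flip
Dir SW: first cell '.' (not opp) -> no flip
Dir S: opp run (1,4) (2,4) (3,4) capped by W -> flip
Dir SE: first cell 'W' (not opp) -> no flip

Answer: (1,4) (2,4) (3,4)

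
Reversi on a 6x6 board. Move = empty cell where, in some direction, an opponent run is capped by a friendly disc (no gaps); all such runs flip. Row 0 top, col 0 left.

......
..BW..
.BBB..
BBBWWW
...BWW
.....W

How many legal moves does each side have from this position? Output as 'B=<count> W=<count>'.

-- B to move --
(0,2): no bracket -> illegal
(0,3): flips 1 -> legal
(0,4): flips 1 -> legal
(1,4): flips 1 -> legal
(2,4): no bracket -> illegal
(2,5): flips 1 -> legal
(4,2): no bracket -> illegal
(5,3): no bracket -> illegal
(5,4): no bracket -> illegal
B mobility = 4
-- W to move --
(0,1): flips 2 -> legal
(0,2): no bracket -> illegal
(0,3): no bracket -> illegal
(1,0): no bracket -> illegal
(1,1): flips 2 -> legal
(1,4): no bracket -> illegal
(2,0): no bracket -> illegal
(2,4): no bracket -> illegal
(4,0): flips 2 -> legal
(4,1): no bracket -> illegal
(4,2): flips 1 -> legal
(5,2): flips 1 -> legal
(5,3): flips 1 -> legal
(5,4): no bracket -> illegal
W mobility = 6

Answer: B=4 W=6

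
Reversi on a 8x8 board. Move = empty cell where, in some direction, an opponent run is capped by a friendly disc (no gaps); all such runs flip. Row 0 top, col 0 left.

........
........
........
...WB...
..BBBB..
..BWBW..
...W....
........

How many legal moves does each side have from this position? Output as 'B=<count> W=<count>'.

Answer: B=12 W=5

Derivation:
-- B to move --
(2,2): flips 1 -> legal
(2,3): flips 1 -> legal
(2,4): flips 1 -> legal
(3,2): flips 1 -> legal
(4,6): no bracket -> illegal
(5,6): flips 1 -> legal
(6,2): flips 1 -> legal
(6,4): flips 1 -> legal
(6,5): flips 1 -> legal
(6,6): flips 1 -> legal
(7,2): flips 1 -> legal
(7,3): flips 2 -> legal
(7,4): flips 1 -> legal
B mobility = 12
-- W to move --
(2,3): no bracket -> illegal
(2,4): no bracket -> illegal
(2,5): no bracket -> illegal
(3,1): flips 1 -> legal
(3,2): no bracket -> illegal
(3,5): flips 3 -> legal
(3,6): flips 2 -> legal
(4,1): flips 1 -> legal
(4,6): no bracket -> illegal
(5,1): flips 2 -> legal
(5,6): no bracket -> illegal
(6,1): no bracket -> illegal
(6,2): no bracket -> illegal
(6,4): no bracket -> illegal
(6,5): no bracket -> illegal
W mobility = 5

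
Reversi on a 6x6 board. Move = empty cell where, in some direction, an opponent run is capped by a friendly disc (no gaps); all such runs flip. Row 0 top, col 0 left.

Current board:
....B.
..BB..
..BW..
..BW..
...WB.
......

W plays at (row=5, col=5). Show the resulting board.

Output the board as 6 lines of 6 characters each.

Answer: ....B.
..BB..
..BW..
..BW..
...WW.
.....W

Derivation:
Place W at (5,5); scan 8 dirs for brackets.
Dir NW: opp run (4,4) capped by W -> flip
Dir N: first cell '.' (not opp) -> no flip
Dir NE: edge -> no flip
Dir W: first cell '.' (not opp) -> no flip
Dir E: edge -> no flip
Dir SW: edge -> no flip
Dir S: edge -> no flip
Dir SE: edge -> no flip
All flips: (4,4)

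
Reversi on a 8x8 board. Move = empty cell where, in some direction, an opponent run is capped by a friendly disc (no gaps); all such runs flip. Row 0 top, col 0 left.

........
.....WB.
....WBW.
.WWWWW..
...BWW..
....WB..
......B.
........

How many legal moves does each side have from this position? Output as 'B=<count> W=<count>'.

-- B to move --
(0,4): no bracket -> illegal
(0,5): flips 1 -> legal
(0,6): no bracket -> illegal
(1,3): no bracket -> illegal
(1,4): flips 1 -> legal
(1,7): no bracket -> illegal
(2,0): no bracket -> illegal
(2,1): flips 1 -> legal
(2,2): flips 2 -> legal
(2,3): flips 2 -> legal
(2,7): flips 1 -> legal
(3,0): no bracket -> illegal
(3,6): flips 1 -> legal
(3,7): no bracket -> illegal
(4,0): no bracket -> illegal
(4,1): no bracket -> illegal
(4,2): no bracket -> illegal
(4,6): flips 2 -> legal
(5,3): flips 1 -> legal
(5,6): no bracket -> illegal
(6,3): no bracket -> illegal
(6,4): no bracket -> illegal
(6,5): flips 1 -> legal
B mobility = 10
-- W to move --
(0,5): no bracket -> illegal
(0,6): flips 1 -> legal
(0,7): flips 2 -> legal
(1,4): no bracket -> illegal
(1,7): flips 1 -> legal
(2,7): no bracket -> illegal
(3,6): no bracket -> illegal
(4,2): flips 1 -> legal
(4,6): no bracket -> illegal
(5,2): flips 1 -> legal
(5,3): flips 1 -> legal
(5,6): flips 1 -> legal
(5,7): no bracket -> illegal
(6,4): no bracket -> illegal
(6,5): flips 1 -> legal
(6,7): no bracket -> illegal
(7,5): no bracket -> illegal
(7,6): no bracket -> illegal
(7,7): flips 2 -> legal
W mobility = 9

Answer: B=10 W=9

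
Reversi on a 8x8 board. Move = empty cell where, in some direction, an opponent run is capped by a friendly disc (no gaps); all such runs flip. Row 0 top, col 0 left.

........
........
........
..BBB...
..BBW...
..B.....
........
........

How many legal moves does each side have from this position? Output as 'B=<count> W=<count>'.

-- B to move --
(3,5): no bracket -> illegal
(4,5): flips 1 -> legal
(5,3): no bracket -> illegal
(5,4): flips 1 -> legal
(5,5): flips 1 -> legal
B mobility = 3
-- W to move --
(2,1): no bracket -> illegal
(2,2): flips 1 -> legal
(2,3): no bracket -> illegal
(2,4): flips 1 -> legal
(2,5): no bracket -> illegal
(3,1): no bracket -> illegal
(3,5): no bracket -> illegal
(4,1): flips 2 -> legal
(4,5): no bracket -> illegal
(5,1): no bracket -> illegal
(5,3): no bracket -> illegal
(5,4): no bracket -> illegal
(6,1): no bracket -> illegal
(6,2): no bracket -> illegal
(6,3): no bracket -> illegal
W mobility = 3

Answer: B=3 W=3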